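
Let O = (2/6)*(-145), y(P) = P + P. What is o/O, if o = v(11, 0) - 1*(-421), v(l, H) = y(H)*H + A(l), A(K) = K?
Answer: -1296/145 ≈ -8.9379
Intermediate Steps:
y(P) = 2*P
v(l, H) = l + 2*H² (v(l, H) = (2*H)*H + l = 2*H² + l = l + 2*H²)
O = -145/3 (O = (2*(⅙))*(-145) = (⅓)*(-145) = -145/3 ≈ -48.333)
o = 432 (o = (11 + 2*0²) - 1*(-421) = (11 + 2*0) + 421 = (11 + 0) + 421 = 11 + 421 = 432)
o/O = 432/(-145/3) = 432*(-3/145) = -1296/145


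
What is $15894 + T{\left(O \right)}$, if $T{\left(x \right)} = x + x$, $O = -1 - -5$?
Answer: $15902$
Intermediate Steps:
$O = 4$ ($O = -1 + 5 = 4$)
$T{\left(x \right)} = 2 x$
$15894 + T{\left(O \right)} = 15894 + 2 \cdot 4 = 15894 + 8 = 15902$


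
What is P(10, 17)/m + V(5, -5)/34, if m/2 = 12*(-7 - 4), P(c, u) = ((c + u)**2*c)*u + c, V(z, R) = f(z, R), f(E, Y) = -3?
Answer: -263422/561 ≈ -469.56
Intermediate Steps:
V(z, R) = -3
P(c, u) = c + c*u*(c + u)**2 (P(c, u) = (c*(c + u)**2)*u + c = c*u*(c + u)**2 + c = c + c*u*(c + u)**2)
m = -264 (m = 2*(12*(-7 - 4)) = 2*(12*(-11)) = 2*(-132) = -264)
P(10, 17)/m + V(5, -5)/34 = (10*(1 + 17*(10 + 17)**2))/(-264) - 3/34 = (10*(1 + 17*27**2))*(-1/264) - 3*1/34 = (10*(1 + 17*729))*(-1/264) - 3/34 = (10*(1 + 12393))*(-1/264) - 3/34 = (10*12394)*(-1/264) - 3/34 = 123940*(-1/264) - 3/34 = -30985/66 - 3/34 = -263422/561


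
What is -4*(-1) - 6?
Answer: -2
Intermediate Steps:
-4*(-1) - 6 = 4 - 6 = -2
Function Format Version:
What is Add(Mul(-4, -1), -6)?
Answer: -2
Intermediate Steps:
Add(Mul(-4, -1), -6) = Add(4, -6) = -2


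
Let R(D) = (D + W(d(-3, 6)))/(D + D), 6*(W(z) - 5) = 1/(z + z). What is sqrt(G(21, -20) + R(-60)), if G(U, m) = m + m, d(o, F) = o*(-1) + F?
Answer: I*sqrt(5124610)/360 ≈ 6.2882*I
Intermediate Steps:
d(o, F) = F - o (d(o, F) = -o + F = F - o)
G(U, m) = 2*m
W(z) = 5 + 1/(12*z) (W(z) = 5 + 1/(6*(z + z)) = 5 + 1/(6*((2*z))) = 5 + (1/(2*z))/6 = 5 + 1/(12*z))
R(D) = (541/108 + D)/(2*D) (R(D) = (D + (5 + 1/(12*(6 - 1*(-3)))))/(D + D) = (D + (5 + 1/(12*(6 + 3))))/((2*D)) = (D + (5 + (1/12)/9))*(1/(2*D)) = (D + (5 + (1/12)*(1/9)))*(1/(2*D)) = (D + (5 + 1/108))*(1/(2*D)) = (D + 541/108)*(1/(2*D)) = (541/108 + D)*(1/(2*D)) = (541/108 + D)/(2*D))
sqrt(G(21, -20) + R(-60)) = sqrt(2*(-20) + (1/216)*(541 + 108*(-60))/(-60)) = sqrt(-40 + (1/216)*(-1/60)*(541 - 6480)) = sqrt(-40 + (1/216)*(-1/60)*(-5939)) = sqrt(-40 + 5939/12960) = sqrt(-512461/12960) = I*sqrt(5124610)/360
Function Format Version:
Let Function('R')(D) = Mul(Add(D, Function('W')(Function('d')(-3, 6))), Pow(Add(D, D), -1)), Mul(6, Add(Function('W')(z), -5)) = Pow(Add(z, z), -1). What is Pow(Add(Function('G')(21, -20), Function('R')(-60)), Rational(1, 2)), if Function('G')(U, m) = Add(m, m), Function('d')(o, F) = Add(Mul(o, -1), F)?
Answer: Mul(Rational(1, 360), I, Pow(5124610, Rational(1, 2))) ≈ Mul(6.2882, I)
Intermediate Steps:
Function('d')(o, F) = Add(F, Mul(-1, o)) (Function('d')(o, F) = Add(Mul(-1, o), F) = Add(F, Mul(-1, o)))
Function('G')(U, m) = Mul(2, m)
Function('W')(z) = Add(5, Mul(Rational(1, 12), Pow(z, -1))) (Function('W')(z) = Add(5, Mul(Rational(1, 6), Pow(Add(z, z), -1))) = Add(5, Mul(Rational(1, 6), Pow(Mul(2, z), -1))) = Add(5, Mul(Rational(1, 6), Mul(Rational(1, 2), Pow(z, -1)))) = Add(5, Mul(Rational(1, 12), Pow(z, -1))))
Function('R')(D) = Mul(Rational(1, 2), Pow(D, -1), Add(Rational(541, 108), D)) (Function('R')(D) = Mul(Add(D, Add(5, Mul(Rational(1, 12), Pow(Add(6, Mul(-1, -3)), -1)))), Pow(Add(D, D), -1)) = Mul(Add(D, Add(5, Mul(Rational(1, 12), Pow(Add(6, 3), -1)))), Pow(Mul(2, D), -1)) = Mul(Add(D, Add(5, Mul(Rational(1, 12), Pow(9, -1)))), Mul(Rational(1, 2), Pow(D, -1))) = Mul(Add(D, Add(5, Mul(Rational(1, 12), Rational(1, 9)))), Mul(Rational(1, 2), Pow(D, -1))) = Mul(Add(D, Add(5, Rational(1, 108))), Mul(Rational(1, 2), Pow(D, -1))) = Mul(Add(D, Rational(541, 108)), Mul(Rational(1, 2), Pow(D, -1))) = Mul(Add(Rational(541, 108), D), Mul(Rational(1, 2), Pow(D, -1))) = Mul(Rational(1, 2), Pow(D, -1), Add(Rational(541, 108), D)))
Pow(Add(Function('G')(21, -20), Function('R')(-60)), Rational(1, 2)) = Pow(Add(Mul(2, -20), Mul(Rational(1, 216), Pow(-60, -1), Add(541, Mul(108, -60)))), Rational(1, 2)) = Pow(Add(-40, Mul(Rational(1, 216), Rational(-1, 60), Add(541, -6480))), Rational(1, 2)) = Pow(Add(-40, Mul(Rational(1, 216), Rational(-1, 60), -5939)), Rational(1, 2)) = Pow(Add(-40, Rational(5939, 12960)), Rational(1, 2)) = Pow(Rational(-512461, 12960), Rational(1, 2)) = Mul(Rational(1, 360), I, Pow(5124610, Rational(1, 2)))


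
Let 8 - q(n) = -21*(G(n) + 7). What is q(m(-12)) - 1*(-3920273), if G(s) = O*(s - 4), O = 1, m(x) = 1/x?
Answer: 15681369/4 ≈ 3.9203e+6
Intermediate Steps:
G(s) = -4 + s (G(s) = 1*(s - 4) = 1*(-4 + s) = -4 + s)
q(n) = 71 + 21*n (q(n) = 8 - (-21)*((-4 + n) + 7) = 8 - (-21)*(3 + n) = 8 - (-63 - 21*n) = 8 + (63 + 21*n) = 71 + 21*n)
q(m(-12)) - 1*(-3920273) = (71 + 21/(-12)) - 1*(-3920273) = (71 + 21*(-1/12)) + 3920273 = (71 - 7/4) + 3920273 = 277/4 + 3920273 = 15681369/4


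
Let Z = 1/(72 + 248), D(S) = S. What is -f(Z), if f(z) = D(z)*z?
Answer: -1/102400 ≈ -9.7656e-6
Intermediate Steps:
Z = 1/320 ≈ 0.0031250
f(z) = z² (f(z) = z*z = z²)
-f(Z) = -(1/320)² = -1*1/102400 = -1/102400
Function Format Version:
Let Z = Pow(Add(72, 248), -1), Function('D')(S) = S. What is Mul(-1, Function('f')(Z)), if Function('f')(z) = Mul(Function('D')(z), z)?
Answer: Rational(-1, 102400) ≈ -9.7656e-6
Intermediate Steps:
Z = Rational(1, 320) (Z = Pow(320, -1) = Rational(1, 320) ≈ 0.0031250)
Function('f')(z) = Pow(z, 2) (Function('f')(z) = Mul(z, z) = Pow(z, 2))
Mul(-1, Function('f')(Z)) = Mul(-1, Pow(Rational(1, 320), 2)) = Mul(-1, Rational(1, 102400)) = Rational(-1, 102400)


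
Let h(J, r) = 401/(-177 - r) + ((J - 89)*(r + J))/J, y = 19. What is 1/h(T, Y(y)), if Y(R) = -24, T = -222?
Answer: -5661/1965740 ≈ -0.0028798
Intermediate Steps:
h(J, r) = 401/(-177 - r) + (-89 + J)*(J + r)/J (h(J, r) = 401/(-177 - r) + ((-89 + J)*(J + r))/J = 401/(-177 - r) + (-89 + J)*(J + r)/J)
1/h(T, Y(y)) = 1/((-16154*(-222) - 15753*(-24) - 89*(-24)² + 177*(-222)² - 222*(-24)² - 24*(-222)² + 88*(-222)*(-24))/((-222)*(177 - 24))) = 1/(-1/222*(3586188 + 378072 - 89*576 + 177*49284 - 222*576 - 24*49284 + 468864)/153) = 1/(-1/222*1/153*(3586188 + 378072 - 51264 + 8723268 - 127872 - 1182816 + 468864)) = 1/(-1/222*1/153*11794440) = 1/(-1965740/5661) = -5661/1965740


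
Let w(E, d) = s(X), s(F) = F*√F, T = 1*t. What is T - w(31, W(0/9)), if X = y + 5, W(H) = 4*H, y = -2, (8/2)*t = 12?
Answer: 3 - 3*√3 ≈ -2.1962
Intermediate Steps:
t = 3 (t = (¼)*12 = 3)
T = 3 (T = 1*3 = 3)
X = 3 (X = -2 + 5 = 3)
s(F) = F^(3/2)
w(E, d) = 3*√3 (w(E, d) = 3^(3/2) = 3*√3)
T - w(31, W(0/9)) = 3 - 3*√3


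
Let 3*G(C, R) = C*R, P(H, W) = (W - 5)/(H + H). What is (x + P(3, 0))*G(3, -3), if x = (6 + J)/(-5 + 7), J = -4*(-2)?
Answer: -37/2 ≈ -18.500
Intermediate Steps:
J = 8
P(H, W) = (-5 + W)/(2*H) (P(H, W) = (-5 + W)/((2*H)) = (-5 + W)*(1/(2*H)) = (-5 + W)/(2*H))
x = 7 (x = (6 + 8)/(-5 + 7) = 14/2 = 14*(½) = 7)
G(C, R) = C*R/3 (G(C, R) = (C*R)/3 = C*R/3)
(x + P(3, 0))*G(3, -3) = (7 + (½)*(-5 + 0)/3)*((⅓)*3*(-3)) = (7 + (½)*(⅓)*(-5))*(-3) = (7 - ⅚)*(-3) = (37/6)*(-3) = -37/2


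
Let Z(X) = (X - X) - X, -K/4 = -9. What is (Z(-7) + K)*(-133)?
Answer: -5719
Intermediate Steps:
K = 36 (K = -4*(-9) = 36)
Z(X) = -X (Z(X) = 0 - X = -X)
(Z(-7) + K)*(-133) = (-1*(-7) + 36)*(-133) = (7 + 36)*(-133) = 43*(-133) = -5719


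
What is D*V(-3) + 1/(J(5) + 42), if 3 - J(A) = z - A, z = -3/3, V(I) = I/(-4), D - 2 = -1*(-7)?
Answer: 1381/204 ≈ 6.7696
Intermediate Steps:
D = 9 (D = 2 - 1*(-7) = 2 + 7 = 9)
V(I) = -I/4 (V(I) = I*(-1/4) = -I/4)
z = -1 (z = -3*1/3 = -1)
J(A) = 4 + A (J(A) = 3 - (-1 - A) = 3 + (1 + A) = 4 + A)
D*V(-3) + 1/(J(5) + 42) = 9*(-1/4*(-3)) + 1/((4 + 5) + 42) = 9*(3/4) + 1/(9 + 42) = 27/4 + 1/51 = 1381/204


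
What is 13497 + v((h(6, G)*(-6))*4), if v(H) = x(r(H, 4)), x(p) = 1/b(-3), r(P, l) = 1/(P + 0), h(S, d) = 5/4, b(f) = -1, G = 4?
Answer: 13496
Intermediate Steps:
h(S, d) = 5/4 (h(S, d) = 5*(¼) = 5/4)
r(P, l) = 1/P
x(p) = -1 (x(p) = 1/(-1) = -1)
v(H) = -1
13497 + v((h(6, G)*(-6))*4) = 13497 - 1 = 13496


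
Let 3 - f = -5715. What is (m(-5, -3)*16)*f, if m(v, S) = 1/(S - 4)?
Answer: -91488/7 ≈ -13070.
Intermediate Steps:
f = 5718 (f = 3 - 1*(-5715) = 3 + 5715 = 5718)
m(v, S) = 1/(-4 + S)
(m(-5, -3)*16)*f = (16/(-4 - 3))*5718 = (16/(-7))*5718 = -1/7*16*5718 = -16/7*5718 = -91488/7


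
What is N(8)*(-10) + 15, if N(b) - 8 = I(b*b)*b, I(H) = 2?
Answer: -225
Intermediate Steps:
N(b) = 8 + 2*b
N(8)*(-10) + 15 = (8 + 2*8)*(-10) + 15 = (8 + 16)*(-10) + 15 = 24*(-10) + 15 = -240 + 15 = -225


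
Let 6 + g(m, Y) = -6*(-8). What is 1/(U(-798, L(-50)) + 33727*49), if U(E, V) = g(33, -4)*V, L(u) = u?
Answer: 1/1650523 ≈ 6.0587e-7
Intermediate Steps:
g(m, Y) = 42 (g(m, Y) = -6 - 6*(-8) = -6 + 48 = 42)
U(E, V) = 42*V
1/(U(-798, L(-50)) + 33727*49) = 1/(42*(-50) + 33727*49) = 1/(-2100 + 1652623) = 1/1650523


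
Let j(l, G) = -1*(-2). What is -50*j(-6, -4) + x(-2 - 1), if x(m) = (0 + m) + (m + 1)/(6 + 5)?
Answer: -1135/11 ≈ -103.18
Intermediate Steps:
j(l, G) = 2
x(m) = 1/11 + 12*m/11 (x(m) = m + (1 + m)/11 = m + (1 + m)*(1/11) = m + (1/11 + m/11) = 1/11 + 12*m/11)
-50*j(-6, -4) + x(-2 - 1) = -50*2 + (1/11 + 12*(-2 - 1)/11) = -100 + (1/11 + (12/11)*(-3)) = -100 + (1/11 - 36/11) = -100 - 35/11 = -1135/11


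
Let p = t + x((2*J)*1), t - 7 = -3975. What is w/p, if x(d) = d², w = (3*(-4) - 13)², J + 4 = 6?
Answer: -625/3952 ≈ -0.15815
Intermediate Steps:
J = 2 (J = -4 + 6 = 2)
t = -3968 (t = 7 - 3975 = -3968)
w = 625 (w = (-12 - 13)² = (-25)² = 625)
p = -3952 (p = -3968 + ((2*2)*1)² = -3968 + (4*1)² = -3968 + 4² = -3968 + 16 = -3952)
w/p = 625/(-3952) = 625*(-1/3952) = -625/3952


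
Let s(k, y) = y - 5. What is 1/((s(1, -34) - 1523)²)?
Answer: 1/2439844 ≈ 4.0986e-7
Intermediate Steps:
s(k, y) = -5 + y
1/((s(1, -34) - 1523)²) = 1/(((-5 - 34) - 1523)²) = 1/((-39 - 1523)²) = 1/((-1562)²) = 1/2439844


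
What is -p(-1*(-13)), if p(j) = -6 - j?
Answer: 19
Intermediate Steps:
-p(-1*(-13)) = -(-6 - (-1)*(-13)) = -(-6 - 1*13) = -(-6 - 13) = -1*(-19) = 19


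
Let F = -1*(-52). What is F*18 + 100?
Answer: 1036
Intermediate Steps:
F = 52
F*18 + 100 = 52*18 + 100 = 936 + 100 = 1036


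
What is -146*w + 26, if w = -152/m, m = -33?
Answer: -21334/33 ≈ -646.48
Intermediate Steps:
w = 152/33 (w = -152/(-33) = -152*(-1/33) = 152/33 ≈ 4.6061)
-146*w + 26 = -146*152/33 + 26 = -22192/33 + 26 = -21334/33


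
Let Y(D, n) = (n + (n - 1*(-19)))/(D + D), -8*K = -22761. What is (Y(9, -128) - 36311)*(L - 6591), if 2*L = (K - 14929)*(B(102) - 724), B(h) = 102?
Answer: -6540955096585/48 ≈ -1.3627e+11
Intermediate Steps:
K = 22761/8 (K = -⅛*(-22761) = 22761/8 ≈ 2845.1)
L = 30064681/8 (L = ((22761/8 - 14929)*(102 - 724))/2 = (-96671/8*(-622))/2 = (½)*(30064681/4) = 30064681/8 ≈ 3.7581e+6)
Y(D, n) = (19 + 2*n)/(2*D) (Y(D, n) = (n + (n + 19))/((2*D)) = (n + (19 + n))*(1/(2*D)) = (19 + 2*n)*(1/(2*D)) = (19 + 2*n)/(2*D))
(Y(9, -128) - 36311)*(L - 6591) = ((19/2 - 128)/9 - 36311)*(30064681/8 - 6591) = ((⅑)*(-237/2) - 36311)*(30011953/8) = (-79/6 - 36311)*(30011953/8) = -217945/6*30011953/8 = -6540955096585/48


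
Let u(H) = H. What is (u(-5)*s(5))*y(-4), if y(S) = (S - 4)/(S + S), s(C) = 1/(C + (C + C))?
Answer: -⅓ ≈ -0.33333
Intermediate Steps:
s(C) = 1/(3*C) (s(C) = 1/(C + 2*C) = 1/(3*C))
y(S) = (-4 + S)/(2*S) (y(S) = (-4 + S)/((2*S)) = (-4 + S)*(1/(2*S)) = (-4 + S)/(2*S))
(u(-5)*s(5))*y(-4) = (-5/(3*5))*((½)*(-4 - 4)/(-4)) = (-5/(3*5))*((½)*(-¼)*(-8)) = -5*1/15*1 = -⅓*1 = -⅓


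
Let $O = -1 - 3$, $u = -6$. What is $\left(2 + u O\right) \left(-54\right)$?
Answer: $-1404$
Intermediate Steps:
$O = -4$ ($O = -1 - 3 = -4$)
$\left(2 + u O\right) \left(-54\right) = \left(2 - -24\right) \left(-54\right) = \left(2 + 24\right) \left(-54\right) = 26 \left(-54\right) = -1404$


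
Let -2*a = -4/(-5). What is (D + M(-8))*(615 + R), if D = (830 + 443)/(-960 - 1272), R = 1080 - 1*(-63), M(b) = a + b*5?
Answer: -133968097/1860 ≈ -72026.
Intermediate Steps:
a = -⅖ (a = -(-2)/(-5) = -(-2)*(-1)/5 = -½*⅘ = -⅖ ≈ -0.40000)
M(b) = -⅖ + 5*b (M(b) = -⅖ + b*5 = -⅖ + 5*b)
R = 1143 (R = 1080 + 63 = 1143)
D = -1273/2232 (D = 1273/(-2232) = 1273*(-1/2232) = -1273/2232 ≈ -0.57034)
(D + M(-8))*(615 + R) = (-1273/2232 + (-⅖ + 5*(-8)))*(615 + 1143) = (-1273/2232 + (-⅖ - 40))*1758 = (-1273/2232 - 202/5)*1758 = -457229/11160*1758 = -133968097/1860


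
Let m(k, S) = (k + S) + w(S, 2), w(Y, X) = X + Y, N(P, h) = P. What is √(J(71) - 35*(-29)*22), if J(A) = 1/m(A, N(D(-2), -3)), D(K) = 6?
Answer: √161334335/85 ≈ 149.43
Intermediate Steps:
m(k, S) = 2 + k + 2*S (m(k, S) = (k + S) + (2 + S) = (S + k) + (2 + S) = 2 + k + 2*S)
J(A) = 1/(14 + A) (J(A) = 1/(2 + A + 2*6) = 1/(2 + A + 12) = 1/(14 + A))
√(J(71) - 35*(-29)*22) = √(1/(14 + 71) - 35*(-29)*22) = √(1/85 + 1015*22) = √(1/85 + 22330) = √(1898051/85) = √161334335/85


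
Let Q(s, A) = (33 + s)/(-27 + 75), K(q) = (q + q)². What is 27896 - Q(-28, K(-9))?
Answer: 1339003/48 ≈ 27896.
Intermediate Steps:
K(q) = 4*q² (K(q) = (2*q)² = 4*q²)
Q(s, A) = 11/16 + s/48 (Q(s, A) = (33 + s)/48 = (33 + s)*(1/48) = 11/16 + s/48)
27896 - Q(-28, K(-9)) = 27896 - (11/16 + (1/48)*(-28)) = 27896 - (11/16 - 7/12) = 27896 - 1*5/48 = 27896 - 5/48 = 1339003/48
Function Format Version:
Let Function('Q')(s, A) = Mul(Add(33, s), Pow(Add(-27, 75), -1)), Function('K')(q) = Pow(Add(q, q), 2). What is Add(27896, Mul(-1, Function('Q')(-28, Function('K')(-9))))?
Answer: Rational(1339003, 48) ≈ 27896.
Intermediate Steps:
Function('K')(q) = Mul(4, Pow(q, 2)) (Function('K')(q) = Pow(Mul(2, q), 2) = Mul(4, Pow(q, 2)))
Function('Q')(s, A) = Add(Rational(11, 16), Mul(Rational(1, 48), s)) (Function('Q')(s, A) = Mul(Add(33, s), Pow(48, -1)) = Mul(Add(33, s), Rational(1, 48)) = Add(Rational(11, 16), Mul(Rational(1, 48), s)))
Add(27896, Mul(-1, Function('Q')(-28, Function('K')(-9)))) = Add(27896, Mul(-1, Add(Rational(11, 16), Mul(Rational(1, 48), -28)))) = Add(27896, Mul(-1, Add(Rational(11, 16), Rational(-7, 12)))) = Add(27896, Mul(-1, Rational(5, 48))) = Add(27896, Rational(-5, 48)) = Rational(1339003, 48)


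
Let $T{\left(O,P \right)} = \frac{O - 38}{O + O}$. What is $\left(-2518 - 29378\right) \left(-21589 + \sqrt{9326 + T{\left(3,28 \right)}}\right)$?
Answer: $688602744 - 5316 \sqrt{335526} \approx 6.8552 \cdot 10^{8}$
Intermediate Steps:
$T{\left(O,P \right)} = \frac{-38 + O}{2 O}$
$\left(-2518 - 29378\right) \left(-21589 + \sqrt{9326 + T{\left(3,28 \right)}}\right) = \left(-2518 - 29378\right) \left(-21589 + \sqrt{9326 + \frac{-38 + 3}{2 \cdot 3}}\right) = - 31896 \left(-21589 + \sqrt{9326 + \frac{1}{2} \cdot \frac{1}{3} \left(-35\right)}\right) = - 31896 \left(-21589 + \sqrt{9326 - \frac{35}{6}}\right) = - 31896 \left(-21589 + \sqrt{\frac{55921}{6}}\right) = - 31896 \left(-21589 + \frac{\sqrt{335526}}{6}\right) = 688602744 - 5316 \sqrt{335526}$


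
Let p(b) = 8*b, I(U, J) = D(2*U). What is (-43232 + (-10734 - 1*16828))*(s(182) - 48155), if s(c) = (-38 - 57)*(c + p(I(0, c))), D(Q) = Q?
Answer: 4633113330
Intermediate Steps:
I(U, J) = 2*U
s(c) = -95*c (s(c) = (-38 - 57)*(c + 8*(2*0)) = -95*(c + 8*0) = -95*(c + 0) = -95*c)
(-43232 + (-10734 - 1*16828))*(s(182) - 48155) = (-43232 + (-10734 - 1*16828))*(-95*182 - 48155) = (-43232 + (-10734 - 16828))*(-17290 - 48155) = (-43232 - 27562)*(-65445) = -70794*(-65445) = 4633113330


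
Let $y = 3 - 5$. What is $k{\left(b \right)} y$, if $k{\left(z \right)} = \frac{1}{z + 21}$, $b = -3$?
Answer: $- \frac{1}{9} \approx -0.11111$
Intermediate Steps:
$y = -2$
$k{\left(z \right)} = \frac{1}{21 + z}$
$k{\left(b \right)} y = \frac{1}{21 - 3} \left(-2\right) = \frac{1}{18} \left(-2\right) = - \frac{1}{9}$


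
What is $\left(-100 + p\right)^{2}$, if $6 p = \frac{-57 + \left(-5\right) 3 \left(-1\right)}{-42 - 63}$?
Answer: $\frac{2247001}{225} \approx 9986.7$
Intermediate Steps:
$p = \frac{1}{15}$ ($p = \frac{\left(-57 + \left(-5\right) 3 \left(-1\right)\right) \frac{1}{-42 - 63}}{6} = \frac{\left(-57 - -15\right) \frac{1}{-105}}{6} = \frac{\left(-57 + 15\right) \left(- \frac{1}{105}\right)}{6} = \frac{\left(-42\right) \left(- \frac{1}{105}\right)}{6} = \frac{1}{6} \cdot \frac{2}{5} = \frac{1}{15} \approx 0.066667$)
$\left(-100 + p\right)^{2} = \left(-100 + \frac{1}{15}\right)^{2} = \left(- \frac{1499}{15}\right)^{2} = \frac{2247001}{225}$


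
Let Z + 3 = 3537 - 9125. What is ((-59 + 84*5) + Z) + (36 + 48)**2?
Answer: 1826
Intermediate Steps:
Z = -5591 (Z = -3 + (3537 - 9125) = -3 - 5588 = -5591)
((-59 + 84*5) + Z) + (36 + 48)**2 = ((-59 + 84*5) - 5591) + (36 + 48)**2 = ((-59 + 420) - 5591) + 84**2 = (361 - 5591) + 7056 = -5230 + 7056 = 1826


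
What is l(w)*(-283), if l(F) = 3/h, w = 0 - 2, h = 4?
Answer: -849/4 ≈ -212.25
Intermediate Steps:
w = -2
l(F) = ¾ (l(F) = 3/4 = 3*(¼) = ¾)
l(w)*(-283) = (¾)*(-283) = -849/4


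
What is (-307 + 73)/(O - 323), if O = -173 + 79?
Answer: 78/139 ≈ 0.56115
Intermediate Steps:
O = -94
(-307 + 73)/(O - 323) = (-307 + 73)/(-94 - 323) = -234/(-417) = -234*(-1/417) = 78/139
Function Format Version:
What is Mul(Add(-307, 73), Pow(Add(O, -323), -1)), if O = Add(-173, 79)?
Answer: Rational(78, 139) ≈ 0.56115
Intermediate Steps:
O = -94
Mul(Add(-307, 73), Pow(Add(O, -323), -1)) = Mul(Add(-307, 73), Pow(Add(-94, -323), -1)) = Mul(-234, Pow(-417, -1)) = Mul(-234, Rational(-1, 417)) = Rational(78, 139)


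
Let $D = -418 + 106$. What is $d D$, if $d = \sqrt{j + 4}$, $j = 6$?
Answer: $- 312 \sqrt{10} \approx -986.63$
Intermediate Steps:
$D = -312$
$d = \sqrt{10}$ ($d = \sqrt{6 + 4} = \sqrt{10} \approx 3.1623$)
$d D = \sqrt{10} \left(-312\right) = - 312 \sqrt{10}$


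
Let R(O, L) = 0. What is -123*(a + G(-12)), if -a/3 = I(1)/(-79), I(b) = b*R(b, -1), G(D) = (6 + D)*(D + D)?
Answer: -17712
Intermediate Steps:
G(D) = 2*D*(6 + D) (G(D) = (6 + D)*(2*D) = 2*D*(6 + D))
I(b) = 0 (I(b) = b*0 = 0)
a = 0 (a = -0/(-79) = -0*(-1)/79 = -3*0 = 0)
-123*(a + G(-12)) = -123*(0 + 2*(-12)*(6 - 12)) = -123*(0 + 2*(-12)*(-6)) = -123*(0 + 144) = -123*144 = -17712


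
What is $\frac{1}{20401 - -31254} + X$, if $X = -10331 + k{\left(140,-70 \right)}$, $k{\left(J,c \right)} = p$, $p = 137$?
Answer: $- \frac{526571069}{51655} \approx -10194.0$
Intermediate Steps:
$k{\left(J,c \right)} = 137$
$X = -10194$ ($X = -10331 + 137 = -10194$)
$\frac{1}{20401 - -31254} + X = \frac{1}{20401 - -31254} - 10194 = \frac{1}{20401 + 31254} - 10194 = \frac{1}{51655} - 10194 = - \frac{526571069}{51655}$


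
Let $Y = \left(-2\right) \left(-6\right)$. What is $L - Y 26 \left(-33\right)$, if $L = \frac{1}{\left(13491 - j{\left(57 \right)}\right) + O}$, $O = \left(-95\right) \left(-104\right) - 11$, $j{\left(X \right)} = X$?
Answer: $\frac{239927689}{23303} \approx 10296.0$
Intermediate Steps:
$Y = 12$
$O = 9869$ ($O = 9880 - 11 = 9869$)
$L = \frac{1}{23303}$ ($L = \frac{1}{\left(13491 - 57\right) + 9869} = \frac{1}{13434 + 9869} = \frac{1}{23303} \approx 4.2913 \cdot 10^{-5}$)
$L - Y 26 \left(-33\right) = \frac{1}{23303} - 12 \cdot 26 \left(-33\right) = \frac{1}{23303} - 312 \left(-33\right) = \frac{1}{23303} - -10296 = \frac{1}{23303} + 10296 = \frac{239927689}{23303}$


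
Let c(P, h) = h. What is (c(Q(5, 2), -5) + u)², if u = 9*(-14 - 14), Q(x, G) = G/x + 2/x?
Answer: 66049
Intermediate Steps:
Q(x, G) = 2/x + G/x
u = -252 (u = 9*(-28) = -252)
(c(Q(5, 2), -5) + u)² = (-5 - 252)² = (-257)² = 66049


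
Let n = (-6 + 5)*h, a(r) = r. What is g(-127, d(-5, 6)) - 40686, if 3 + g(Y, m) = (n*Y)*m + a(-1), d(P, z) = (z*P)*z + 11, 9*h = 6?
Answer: -164996/3 ≈ -54999.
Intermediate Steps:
h = ⅔ (h = (⅑)*6 = ⅔ ≈ 0.66667)
n = -⅔ (n = (-6 + 5)*(⅔) = -1*⅔ = -⅔ ≈ -0.66667)
d(P, z) = 11 + P*z² (d(P, z) = (P*z)*z + 11 = P*z² + 11 = 11 + P*z²)
g(Y, m) = -4 - 2*Y*m/3 (g(Y, m) = -3 + ((-2*Y/3)*m - 1) = -3 + (-2*Y*m/3 - 1) = -3 + (-1 - 2*Y*m/3) = -4 - 2*Y*m/3)
g(-127, d(-5, 6)) - 40686 = (-4 - ⅔*(-127)*(11 - 5*6²)) - 40686 = (-4 - ⅔*(-127)*(11 - 5*36)) - 40686 = (-4 - ⅔*(-127)*(11 - 180)) - 40686 = (-4 - ⅔*(-127)*(-169)) - 40686 = (-4 - 42926/3) - 40686 = -42938/3 - 40686 = -164996/3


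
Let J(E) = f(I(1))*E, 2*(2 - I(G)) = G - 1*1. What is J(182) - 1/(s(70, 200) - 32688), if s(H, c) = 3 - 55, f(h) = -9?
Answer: -53628119/32740 ≈ -1638.0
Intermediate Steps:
I(G) = 5/2 - G/2 (I(G) = 2 - (G - 1*1)/2 = 2 - (G - 1)/2 = 2 - (-1 + G)/2 = 2 + (½ - G/2) = 5/2 - G/2)
s(H, c) = -52
J(E) = -9*E
J(182) - 1/(s(70, 200) - 32688) = -9*182 - 1/(-52 - 32688) = -1638 - 1/(-32740) = -1638 - 1*(-1/32740) = -1638 + 1/32740 = -53628119/32740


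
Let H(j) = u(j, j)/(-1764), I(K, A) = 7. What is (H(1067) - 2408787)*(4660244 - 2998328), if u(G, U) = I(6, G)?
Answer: -84067234912225/21 ≈ -4.0032e+12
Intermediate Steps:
u(G, U) = 7
H(j) = -1/252 (H(j) = 7/(-1764) = 7*(-1/1764) = -1/252)
(H(1067) - 2408787)*(4660244 - 2998328) = (-1/252 - 2408787)*(4660244 - 2998328) = -607014325/252*1661916 = -84067234912225/21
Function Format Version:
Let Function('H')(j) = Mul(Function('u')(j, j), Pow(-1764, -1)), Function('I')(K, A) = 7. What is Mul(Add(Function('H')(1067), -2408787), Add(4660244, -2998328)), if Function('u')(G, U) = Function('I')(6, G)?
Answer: Rational(-84067234912225, 21) ≈ -4.0032e+12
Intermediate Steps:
Function('u')(G, U) = 7
Function('H')(j) = Rational(-1, 252) (Function('H')(j) = Mul(7, Pow(-1764, -1)) = Mul(7, Rational(-1, 1764)) = Rational(-1, 252))
Mul(Add(Function('H')(1067), -2408787), Add(4660244, -2998328)) = Mul(Add(Rational(-1, 252), -2408787), Add(4660244, -2998328)) = Mul(Rational(-607014325, 252), 1661916) = Rational(-84067234912225, 21)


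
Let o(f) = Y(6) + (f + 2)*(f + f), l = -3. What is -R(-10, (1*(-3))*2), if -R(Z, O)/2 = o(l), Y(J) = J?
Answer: 24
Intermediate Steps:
o(f) = 6 + 2*f*(2 + f) (o(f) = 6 + (f + 2)*(f + f) = 6 + (2 + f)*(2*f) = 6 + 2*f*(2 + f))
R(Z, O) = -24 (R(Z, O) = -2*(6 + 2*(-3)**2 + 4*(-3)) = -2*(6 + 2*9 - 12) = -2*(6 + 18 - 12) = -2*12 = -24)
-R(-10, (1*(-3))*2) = -1*(-24) = 24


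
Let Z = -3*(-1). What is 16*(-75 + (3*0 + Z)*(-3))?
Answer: -1344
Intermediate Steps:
Z = 3
16*(-75 + (3*0 + Z)*(-3)) = 16*(-75 + (3*0 + 3)*(-3)) = 16*(-75 + (0 + 3)*(-3)) = 16*(-75 + 3*(-3)) = 16*(-75 - 9) = 16*(-84) = -1344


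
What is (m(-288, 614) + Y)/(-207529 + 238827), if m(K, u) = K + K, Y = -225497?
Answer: -226073/31298 ≈ -7.2232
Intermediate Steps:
m(K, u) = 2*K
(m(-288, 614) + Y)/(-207529 + 238827) = (2*(-288) - 225497)/(-207529 + 238827) = (-576 - 225497)/31298 = -226073*1/31298 = -226073/31298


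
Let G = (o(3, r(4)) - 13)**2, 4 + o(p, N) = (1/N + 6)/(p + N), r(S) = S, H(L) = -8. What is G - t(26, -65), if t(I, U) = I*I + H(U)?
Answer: -320311/784 ≈ -408.56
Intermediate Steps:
o(p, N) = -4 + (6 + 1/N)/(N + p) (o(p, N) = -4 + (1/N + 6)/(p + N) = -4 + (6 + 1/N)/(N + p))
t(I, U) = -8 + I**2 (t(I, U) = I*I - 8 = I**2 - 8 = -8 + I**2)
G = 203401/784 (G = ((1 - 4*4**2 + 6*4 - 4*4*3)/(4*(4 + 3)) - 13)**2 = ((1/4)*(1 - 4*16 + 24 - 48)/7 - 13)**2 = ((1/4)*(1/7)*(1 - 64 + 24 - 48) - 13)**2 = ((1/4)*(1/7)*(-87) - 13)**2 = (-87/28 - 13)**2 = (-451/28)**2 = 203401/784 ≈ 259.44)
G - t(26, -65) = 203401/784 - (-8 + 26**2) = 203401/784 - (-8 + 676) = 203401/784 - 1*668 = 203401/784 - 668 = -320311/784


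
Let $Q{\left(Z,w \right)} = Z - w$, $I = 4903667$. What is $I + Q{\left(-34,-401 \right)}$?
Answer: $4904034$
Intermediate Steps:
$I + Q{\left(-34,-401 \right)} = 4903667 - -367 = 4903667 + \left(-34 + 401\right) = 4903667 + 367 = 4904034$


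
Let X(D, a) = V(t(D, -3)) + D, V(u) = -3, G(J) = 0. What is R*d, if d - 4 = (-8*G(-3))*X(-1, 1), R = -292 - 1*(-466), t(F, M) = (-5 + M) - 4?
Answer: 696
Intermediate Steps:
t(F, M) = -9 + M
R = 174 (R = -292 + 466 = 174)
X(D, a) = -3 + D
d = 4 (d = 4 + (-8*0)*(-3 - 1) = 4 + 0*(-4) = 4 + 0 = 4)
R*d = 174*4 = 696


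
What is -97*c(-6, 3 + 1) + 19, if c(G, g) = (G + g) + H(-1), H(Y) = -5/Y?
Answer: -272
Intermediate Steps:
c(G, g) = 5 + G + g (c(G, g) = (G + g) - 5/(-1) = (G + g) - 5*(-1) = (G + g) + 5 = 5 + G + g)
-97*c(-6, 3 + 1) + 19 = -97*(5 - 6 + (3 + 1)) + 19 = -97*(5 - 6 + 4) + 19 = -97*3 + 19 = -291 + 19 = -272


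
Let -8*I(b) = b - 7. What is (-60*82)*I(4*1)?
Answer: -1845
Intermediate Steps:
I(b) = 7/8 - b/8 (I(b) = -(b - 7)/8 = -(-7 + b)/8 = 7/8 - b/8)
(-60*82)*I(4*1) = (-60*82)*(7/8 - 1/2) = -4920*(7/8 - 1/8*4) = -4920*(7/8 - 1/2) = -4920*3/8 = -1845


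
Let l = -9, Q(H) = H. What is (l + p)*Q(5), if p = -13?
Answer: -110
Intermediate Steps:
(l + p)*Q(5) = (-9 - 13)*5 = -22*5 = -110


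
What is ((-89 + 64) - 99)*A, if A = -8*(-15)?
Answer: -14880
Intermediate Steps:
A = 120
((-89 + 64) - 99)*A = ((-89 + 64) - 99)*120 = (-25 - 99)*120 = -124*120 = -14880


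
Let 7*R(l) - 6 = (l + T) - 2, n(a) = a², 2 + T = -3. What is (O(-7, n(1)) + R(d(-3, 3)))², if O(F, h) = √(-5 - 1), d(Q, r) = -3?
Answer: (4 - 7*I*√6)²/49 ≈ -5.6735 - 2.7994*I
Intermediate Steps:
T = -5 (T = -2 - 3 = -5)
O(F, h) = I*√6 (O(F, h) = √(-6) = I*√6)
R(l) = -⅐ + l/7 (R(l) = 6/7 + ((l - 5) - 2)/7 = 6/7 + ((-5 + l) - 2)/7 = 6/7 + (-7 + l)/7 = 6/7 + (-1 + l/7) = -⅐ + l/7)
(O(-7, n(1)) + R(d(-3, 3)))² = (I*√6 + (-⅐ + (⅐)*(-3)))² = (I*√6 + (-⅐ - 3/7))² = (I*√6 - 4/7)² = (-4/7 + I*√6)²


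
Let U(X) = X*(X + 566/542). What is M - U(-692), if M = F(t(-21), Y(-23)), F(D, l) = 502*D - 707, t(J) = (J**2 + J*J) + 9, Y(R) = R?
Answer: -8554483/271 ≈ -31566.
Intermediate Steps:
t(J) = 9 + 2*J**2 (t(J) = (J**2 + J**2) + 9 = 2*J**2 + 9 = 9 + 2*J**2)
U(X) = X*(283/271 + X) (U(X) = X*(X + 566*(1/542)) = X*(X + 283/271) = X*(283/271 + X))
F(D, l) = -707 + 502*D
M = 446575 (M = -707 + 502*(9 + 2*(-21)**2) = -707 + 502*(9 + 2*441) = -707 + 502*(9 + 882) = -707 + 502*891 = -707 + 447282 = 446575)
M - U(-692) = 446575 - (-692)*(283 + 271*(-692))/271 = 446575 - (-692)*(283 - 187532)/271 = 446575 - (-692)*(-187249)/271 = 446575 - 1*129576308/271 = 446575 - 129576308/271 = -8554483/271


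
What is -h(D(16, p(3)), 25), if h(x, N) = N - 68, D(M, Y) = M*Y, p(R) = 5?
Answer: 43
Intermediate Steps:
h(x, N) = -68 + N
-h(D(16, p(3)), 25) = -(-68 + 25) = -1*(-43) = 43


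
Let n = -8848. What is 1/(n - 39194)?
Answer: -1/48042 ≈ -2.0815e-5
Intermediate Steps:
1/(n - 39194) = 1/(-8848 - 39194) = 1/(-48042) = -1/48042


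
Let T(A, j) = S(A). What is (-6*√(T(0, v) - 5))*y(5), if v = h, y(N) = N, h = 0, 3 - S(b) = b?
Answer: -30*I*√2 ≈ -42.426*I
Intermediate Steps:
S(b) = 3 - b
v = 0
T(A, j) = 3 - A
(-6*√(T(0, v) - 5))*y(5) = -6*√((3 - 1*0) - 5)*5 = -6*√((3 + 0) - 5)*5 = -6*√(3 - 5)*5 = -6*I*√2*5 = -30*I*√2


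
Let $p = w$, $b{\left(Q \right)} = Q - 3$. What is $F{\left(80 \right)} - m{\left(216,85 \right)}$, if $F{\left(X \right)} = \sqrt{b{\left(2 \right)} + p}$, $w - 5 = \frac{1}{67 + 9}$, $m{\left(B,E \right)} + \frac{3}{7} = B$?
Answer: $- \frac{1509}{7} + \frac{\sqrt{5795}}{38} \approx -213.57$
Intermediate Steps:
$b{\left(Q \right)} = -3 + Q$
$m{\left(B,E \right)} = - \frac{3}{7} + B$
$w = \frac{381}{76}$ ($w = 5 + \frac{1}{67 + 9} = 5 + \frac{1}{76} = \frac{381}{76} \approx 5.0132$)
$p = \frac{381}{76} \approx 5.0132$
$F{\left(X \right)} = \frac{\sqrt{5795}}{38}$ ($F{\left(X \right)} = \sqrt{\left(-3 + 2\right) + \frac{381}{76}} = \sqrt{-1 + \frac{381}{76}} = \sqrt{\frac{305}{76}} = \frac{\sqrt{5795}}{38}$)
$F{\left(80 \right)} - m{\left(216,85 \right)} = \frac{\sqrt{5795}}{38} - \left(- \frac{3}{7} + 216\right) = \frac{\sqrt{5795}}{38} - \frac{1509}{7} = - \frac{1509}{7} + \frac{\sqrt{5795}}{38}$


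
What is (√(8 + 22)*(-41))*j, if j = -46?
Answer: 1886*√30 ≈ 10330.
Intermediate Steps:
(√(8 + 22)*(-41))*j = (√(8 + 22)*(-41))*(-46) = (√30*(-41))*(-46) = -41*√30*(-46) = 1886*√30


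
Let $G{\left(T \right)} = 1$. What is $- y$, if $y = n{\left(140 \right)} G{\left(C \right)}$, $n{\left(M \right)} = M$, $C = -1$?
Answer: $-140$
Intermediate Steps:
$y = 140$ ($y = 140 \cdot 1 = 140$)
$- y = \left(-1\right) 140 = -140$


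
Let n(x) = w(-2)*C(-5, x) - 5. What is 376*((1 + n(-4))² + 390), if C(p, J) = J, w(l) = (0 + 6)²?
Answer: 8382544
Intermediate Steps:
w(l) = 36 (w(l) = 6² = 36)
n(x) = -5 + 36*x (n(x) = 36*x - 5 = -5 + 36*x)
376*((1 + n(-4))² + 390) = 376*((1 + (-5 + 36*(-4)))² + 390) = 376*((1 + (-5 - 144))² + 390) = 376*((1 - 149)² + 390) = 376*((-148)² + 390) = 376*(21904 + 390) = 376*22294 = 8382544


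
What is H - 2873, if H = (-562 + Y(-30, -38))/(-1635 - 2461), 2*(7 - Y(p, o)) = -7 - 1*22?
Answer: -23534535/8192 ≈ -2872.9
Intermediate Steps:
Y(p, o) = 43/2 (Y(p, o) = 7 - (-7 - 1*22)/2 = 7 - (-7 - 22)/2 = 7 - 1/2*(-29) = 7 + 29/2 = 43/2)
H = 1081/8192 (H = (-562 + 43/2)/(-1635 - 2461) = -1081/2/(-4096) = -1081/2*(-1/4096) = 1081/8192 ≈ 0.13196)
H - 2873 = 1081/8192 - 2873 = -23534535/8192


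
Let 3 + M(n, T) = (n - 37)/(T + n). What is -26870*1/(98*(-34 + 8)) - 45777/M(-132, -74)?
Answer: 12019931303/572026 ≈ 21013.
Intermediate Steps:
M(n, T) = -3 + (-37 + n)/(T + n) (M(n, T) = -3 + (n - 37)/(T + n) = -3 + (-37 + n)/(T + n))
-26870*1/(98*(-34 + 8)) - 45777/M(-132, -74) = -26870*1/(98*(-34 + 8)) - 45777*(-74 - 132)/(-37 - 3*(-74) - 2*(-132)) = -26870/((-26*98)) - 45777*(-206/(-37 + 222 + 264)) = -26870/(-2548) - 45777/((-1/206*449)) = -26870*(-1/2548) - 45777/(-449/206) = 13435/1274 - 45777*(-206/449) = 13435/1274 + 9430062/449 = 12019931303/572026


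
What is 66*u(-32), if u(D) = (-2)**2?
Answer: 264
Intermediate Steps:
u(D) = 4
66*u(-32) = 66*4 = 264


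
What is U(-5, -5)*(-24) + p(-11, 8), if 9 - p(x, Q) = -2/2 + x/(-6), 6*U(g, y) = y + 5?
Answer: 49/6 ≈ 8.1667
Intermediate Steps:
U(g, y) = ⅚ + y/6 (U(g, y) = (y + 5)/6 = (5 + y)/6 = ⅚ + y/6)
p(x, Q) = 10 + x/6 (p(x, Q) = 9 - (-2/2 + x/(-6)) = 9 - (-2*½ + x*(-⅙)) = 9 - (-1 - x/6) = 9 + (1 + x/6) = 10 + x/6)
U(-5, -5)*(-24) + p(-11, 8) = (⅚ + (⅙)*(-5))*(-24) + (10 + (⅙)*(-11)) = (⅚ - ⅚)*(-24) + (10 - 11/6) = 0*(-24) + 49/6 = 0 + 49/6 = 49/6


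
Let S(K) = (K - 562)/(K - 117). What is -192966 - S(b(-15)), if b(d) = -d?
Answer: -19683079/102 ≈ -1.9297e+5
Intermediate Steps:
S(K) = (-562 + K)/(-117 + K)
-192966 - S(b(-15)) = -192966 - (-562 - 1*(-15))/(-117 - 1*(-15)) = -192966 - (-562 + 15)/(-117 + 15) = -192966 - (-547)/(-102) = -192966 - (-1)*(-547)/102 = -192966 - 1*547/102 = -192966 - 547/102 = -19683079/102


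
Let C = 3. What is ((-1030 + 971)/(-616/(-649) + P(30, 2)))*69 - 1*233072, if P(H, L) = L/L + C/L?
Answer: -95340682/407 ≈ -2.3425e+5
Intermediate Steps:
P(H, L) = 1 + 3/L (P(H, L) = L/L + 3/L = 1 + 3/L)
((-1030 + 971)/(-616/(-649) + P(30, 2)))*69 - 1*233072 = ((-1030 + 971)/(-616/(-649) + (3 + 2)/2))*69 - 1*233072 = -59/(-616*(-1/649) + (½)*5)*69 - 233072 = -59/(56/59 + 5/2)*69 - 233072 = -59/407/118*69 - 233072 = -59*118/407*69 - 233072 = -6962/407*69 - 233072 = -480378/407 - 233072 = -95340682/407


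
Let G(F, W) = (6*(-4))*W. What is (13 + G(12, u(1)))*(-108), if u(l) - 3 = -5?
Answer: -6588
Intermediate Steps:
u(l) = -2 (u(l) = 3 - 5 = -2)
G(F, W) = -24*W
(13 + G(12, u(1)))*(-108) = (13 - 24*(-2))*(-108) = (13 + 48)*(-108) = 61*(-108) = -6588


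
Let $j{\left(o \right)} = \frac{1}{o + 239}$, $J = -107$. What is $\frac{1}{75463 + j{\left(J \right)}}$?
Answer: $\frac{132}{9961117} \approx 1.3252 \cdot 10^{-5}$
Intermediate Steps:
$j{\left(o \right)} = \frac{1}{239 + o}$
$\frac{1}{75463 + j{\left(J \right)}} = \frac{1}{75463 + \frac{1}{239 - 107}} = \frac{1}{75463 + \frac{1}{132}} = \frac{1}{\frac{9961117}{132}} = \frac{132}{9961117}$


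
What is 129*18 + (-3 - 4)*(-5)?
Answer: 2357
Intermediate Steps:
129*18 + (-3 - 4)*(-5) = 2322 - 7*(-5) = 2322 + 35 = 2357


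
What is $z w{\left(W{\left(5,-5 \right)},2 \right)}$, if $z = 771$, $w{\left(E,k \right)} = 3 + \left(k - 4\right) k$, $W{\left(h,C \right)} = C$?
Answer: $-771$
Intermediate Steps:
$w{\left(E,k \right)} = 3 + k \left(-4 + k\right)$ ($w{\left(E,k \right)} = 3 + \left(k - 4\right) k = 3 + \left(-4 + k\right) k = 3 + k \left(-4 + k\right)$)
$z w{\left(W{\left(5,-5 \right)},2 \right)} = 771 \left(3 + 2^{2} - 8\right) = 771 \left(3 + 4 - 8\right) = 771 \left(-1\right) = -771$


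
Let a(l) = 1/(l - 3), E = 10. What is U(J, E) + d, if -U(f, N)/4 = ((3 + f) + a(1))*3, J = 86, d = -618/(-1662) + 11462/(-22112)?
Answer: -3252836463/3062512 ≈ -1062.1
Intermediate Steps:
a(l) = 1/(-3 + l)
d = -448719/3062512 (d = -618*(-1/1662) + 11462*(-1/22112) = 103/277 - 5731/11056 = -448719/3062512 ≈ -0.14652)
U(f, N) = -30 - 12*f (U(f, N) = -4*((3 + f) + 1/(-3 + 1))*3 = -4*((3 + f) + 1/(-2))*3 = -4*((3 + f) - 1/2)*3 = -4*(5/2 + f)*3 = -4*(15/2 + 3*f) = -30 - 12*f)
U(J, E) + d = (-30 - 12*86) - 448719/3062512 = (-30 - 1032) - 448719/3062512 = -1062 - 448719/3062512 = -3252836463/3062512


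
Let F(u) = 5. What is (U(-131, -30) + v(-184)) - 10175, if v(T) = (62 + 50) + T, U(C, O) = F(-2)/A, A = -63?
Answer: -645566/63 ≈ -10247.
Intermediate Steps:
U(C, O) = -5/63 (U(C, O) = 5/(-63) = 5*(-1/63) = -5/63)
v(T) = 112 + T
(U(-131, -30) + v(-184)) - 10175 = (-5/63 + (112 - 184)) - 10175 = (-5/63 - 72) - 10175 = -4541/63 - 10175 = -645566/63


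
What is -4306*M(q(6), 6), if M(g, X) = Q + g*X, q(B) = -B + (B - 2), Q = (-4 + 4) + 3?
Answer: 38754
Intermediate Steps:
Q = 3 (Q = 0 + 3 = 3)
q(B) = -2 (q(B) = -B + (-2 + B) = -2)
M(g, X) = 3 + X*g (M(g, X) = 3 + g*X = 3 + X*g)
-4306*M(q(6), 6) = -4306*(3 + 6*(-2)) = -4306*(3 - 12) = -4306*(-9) = 38754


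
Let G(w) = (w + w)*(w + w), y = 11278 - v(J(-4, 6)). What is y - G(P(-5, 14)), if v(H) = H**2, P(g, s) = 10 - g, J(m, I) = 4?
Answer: 10362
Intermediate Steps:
y = 11262 (y = 11278 - 1*4**2 = 11278 - 1*16 = 11278 - 16 = 11262)
G(w) = 4*w**2 (G(w) = (2*w)*(2*w) = 4*w**2)
y - G(P(-5, 14)) = 11262 - 4*(10 - 1*(-5))**2 = 11262 - 4*(10 + 5)**2 = 11262 - 4*15**2 = 11262 - 4*225 = 11262 - 1*900 = 11262 - 900 = 10362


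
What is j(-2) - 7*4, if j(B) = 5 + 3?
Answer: -20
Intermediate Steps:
j(B) = 8
j(-2) - 7*4 = 8 - 7*4 = 8 - 28 = -20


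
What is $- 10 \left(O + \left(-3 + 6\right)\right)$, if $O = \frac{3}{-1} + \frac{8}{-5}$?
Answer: $16$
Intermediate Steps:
$O = - \frac{23}{5}$ ($O = 3 \left(-1\right) + 8 \left(- \frac{1}{5}\right) = -3 - \frac{8}{5} = - \frac{23}{5} \approx -4.6$)
$- 10 \left(O + \left(-3 + 6\right)\right) = - 10 \left(- \frac{23}{5} + \left(-3 + 6\right)\right) = - 10 \left(- \frac{23}{5} + 3\right) = \left(-10\right) \left(- \frac{8}{5}\right) = 16$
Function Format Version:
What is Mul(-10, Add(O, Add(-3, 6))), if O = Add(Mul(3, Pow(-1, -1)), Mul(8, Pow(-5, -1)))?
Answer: 16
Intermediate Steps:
O = Rational(-23, 5) (O = Add(Mul(3, -1), Mul(8, Rational(-1, 5))) = Add(-3, Rational(-8, 5)) = Rational(-23, 5) ≈ -4.6000)
Mul(-10, Add(O, Add(-3, 6))) = Mul(-10, Add(Rational(-23, 5), Add(-3, 6))) = Mul(-10, Add(Rational(-23, 5), 3)) = Mul(-10, Rational(-8, 5)) = 16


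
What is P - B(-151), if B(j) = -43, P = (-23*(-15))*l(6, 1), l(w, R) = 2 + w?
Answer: 2803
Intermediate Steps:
P = 2760 (P = (-23*(-15))*(2 + 6) = 345*8 = 2760)
P - B(-151) = 2760 - 1*(-43) = 2760 + 43 = 2803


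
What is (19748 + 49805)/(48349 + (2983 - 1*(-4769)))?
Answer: 69553/56101 ≈ 1.2398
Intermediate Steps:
(19748 + 49805)/(48349 + (2983 - 1*(-4769))) = 69553/(48349 + (2983 + 4769)) = 69553/(48349 + 7752) = 69553/56101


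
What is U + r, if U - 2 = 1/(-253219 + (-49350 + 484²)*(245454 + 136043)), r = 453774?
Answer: 32009736156443889/70540831063 ≈ 4.5378e+5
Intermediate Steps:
U = 141081662127/70540831063 (U = 2 + 1/(-253219 + (-49350 + 484²)*(245454 + 136043)) = 2 + 1/(-253219 + (-49350 + 234256)*381497) = 2 + 1/(-253219 + 184906*381497) = 2 + 1/(-253219 + 70541084282) = 2 + 1/70540831063 = 141081662127/70540831063 ≈ 2.0000)
U + r = 141081662127/70540831063 + 453774 = 32009736156443889/70540831063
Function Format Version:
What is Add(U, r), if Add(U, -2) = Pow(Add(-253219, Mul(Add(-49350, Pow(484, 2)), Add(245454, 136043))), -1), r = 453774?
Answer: Rational(32009736156443889, 70540831063) ≈ 4.5378e+5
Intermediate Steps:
U = Rational(141081662127, 70540831063) (U = Add(2, Pow(Add(-253219, Mul(Add(-49350, Pow(484, 2)), Add(245454, 136043))), -1)) = Add(2, Pow(Add(-253219, Mul(Add(-49350, 234256), 381497)), -1)) = Add(2, Pow(Add(-253219, Mul(184906, 381497)), -1)) = Add(2, Pow(Add(-253219, 70541084282), -1)) = Add(2, Pow(70540831063, -1)) = Add(2, Rational(1, 70540831063)) = Rational(141081662127, 70540831063) ≈ 2.0000)
Add(U, r) = Add(Rational(141081662127, 70540831063), 453774) = Rational(32009736156443889, 70540831063)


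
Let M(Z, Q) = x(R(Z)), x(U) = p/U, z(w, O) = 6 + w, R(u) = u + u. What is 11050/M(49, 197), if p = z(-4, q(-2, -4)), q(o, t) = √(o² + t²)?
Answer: 541450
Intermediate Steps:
R(u) = 2*u
p = 2 (p = 6 - 4 = 2)
x(U) = 2/U
M(Z, Q) = 1/Z (M(Z, Q) = 2/((2*Z)) = 2*(1/(2*Z)) = 1/Z)
11050/M(49, 197) = 11050/(1/49) = 11050*49 = 541450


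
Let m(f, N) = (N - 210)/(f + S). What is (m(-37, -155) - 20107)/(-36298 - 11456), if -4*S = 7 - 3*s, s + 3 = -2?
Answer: 113891/270606 ≈ 0.42087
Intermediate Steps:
s = -5 (s = -3 - 2 = -5)
S = -11/2 (S = -(7 - 3*(-5))/4 = -(7 + 15)/4 = -¼*22 = -11/2 ≈ -5.5000)
m(f, N) = (-210 + N)/(-11/2 + f) (m(f, N) = (N - 210)/(f - 11/2) = (-210 + N)/(-11/2 + f))
(m(-37, -155) - 20107)/(-36298 - 11456) = (2*(-210 - 155)/(-11 + 2*(-37)) - 20107)/(-36298 - 11456) = (2*(-365)/(-11 - 74) - 20107)/(-47754) = (2*(-365)/(-85) - 20107)*(-1/47754) = (2*(-1/85)*(-365) - 20107)*(-1/47754) = (146/17 - 20107)*(-1/47754) = -341673/17*(-1/47754) = 113891/270606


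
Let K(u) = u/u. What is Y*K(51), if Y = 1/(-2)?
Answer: -½ ≈ -0.50000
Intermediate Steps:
K(u) = 1
Y = -½ ≈ -0.50000
Y*K(51) = -½*1 = -½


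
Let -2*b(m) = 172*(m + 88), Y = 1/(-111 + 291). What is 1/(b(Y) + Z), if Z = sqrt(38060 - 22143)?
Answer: -61304670/463854104869 - 8100*sqrt(15917)/463854104869 ≈ -0.00013437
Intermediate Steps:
Z = sqrt(15917) ≈ 126.16
Y = 1/180 ≈ 0.0055556
b(m) = -7568 - 86*m (b(m) = -86*(m + 88) = -86*(88 + m) = -(15136 + 172*m)/2 = -7568 - 86*m)
1/(b(Y) + Z) = 1/((-7568 - 86*1/180) + sqrt(15917)) = 1/((-7568 - 43/90) + sqrt(15917)) = 1/(-681163/90 + sqrt(15917))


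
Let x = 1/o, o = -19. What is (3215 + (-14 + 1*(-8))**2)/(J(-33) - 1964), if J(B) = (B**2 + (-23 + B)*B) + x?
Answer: 7809/2054 ≈ 3.8018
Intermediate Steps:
x = -1/19 (x = 1/(-19) = -1/19 ≈ -0.052632)
J(B) = -1/19 + B**2 + B*(-23 + B) (J(B) = (B**2 + (-23 + B)*B) - 1/19 = (B**2 + B*(-23 + B)) - 1/19 = -1/19 + B**2 + B*(-23 + B))
(3215 + (-14 + 1*(-8))**2)/(J(-33) - 1964) = (3215 + (-14 + 1*(-8))**2)/((-1/19 - 23*(-33) + 2*(-33)**2) - 1964) = (3215 + (-14 - 8)**2)/((-1/19 + 759 + 2*1089) - 1964) = (3215 + (-22)**2)/((-1/19 + 759 + 2178) - 1964) = (3215 + 484)/(55802/19 - 1964) = 3699/(18486/19) = 3699*(19/18486) = 7809/2054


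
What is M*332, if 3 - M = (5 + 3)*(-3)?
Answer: 8964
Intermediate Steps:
M = 27 (M = 3 - (5 + 3)*(-3) = 3 - 8*(-3) = 3 - 1*(-24) = 3 + 24 = 27)
M*332 = 27*332 = 8964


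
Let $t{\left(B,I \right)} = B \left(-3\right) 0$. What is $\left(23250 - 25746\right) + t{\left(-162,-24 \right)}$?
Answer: $-2496$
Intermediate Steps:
$t{\left(B,I \right)} = 0$ ($t{\left(B,I \right)} = - 3 B 0 = 0$)
$\left(23250 - 25746\right) + t{\left(-162,-24 \right)} = \left(23250 - 25746\right) + 0 = -2496 + 0 = -2496$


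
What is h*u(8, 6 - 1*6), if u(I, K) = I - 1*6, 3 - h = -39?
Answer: 84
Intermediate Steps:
h = 42 (h = 3 - 1*(-39) = 3 + 39 = 42)
u(I, K) = -6 + I (u(I, K) = I - 6 = -6 + I)
h*u(8, 6 - 1*6) = 42*(-6 + 8) = 42*2 = 84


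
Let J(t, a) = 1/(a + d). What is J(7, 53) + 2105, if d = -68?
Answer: 31574/15 ≈ 2104.9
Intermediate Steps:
J(t, a) = 1/(-68 + a) (J(t, a) = 1/(a - 68) = 1/(-68 + a))
J(7, 53) + 2105 = 1/(-68 + 53) + 2105 = 1/(-15) + 2105 = -1/15 + 2105 = 31574/15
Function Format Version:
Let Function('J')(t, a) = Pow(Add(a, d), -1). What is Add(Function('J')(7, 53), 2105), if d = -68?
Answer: Rational(31574, 15) ≈ 2104.9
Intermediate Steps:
Function('J')(t, a) = Pow(Add(-68, a), -1) (Function('J')(t, a) = Pow(Add(a, -68), -1) = Pow(Add(-68, a), -1))
Add(Function('J')(7, 53), 2105) = Add(Pow(Add(-68, 53), -1), 2105) = Add(Pow(-15, -1), 2105) = Add(Rational(-1, 15), 2105) = Rational(31574, 15)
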